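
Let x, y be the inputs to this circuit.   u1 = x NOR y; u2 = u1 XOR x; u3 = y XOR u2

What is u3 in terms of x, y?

y XOR ((x NOR y) XOR x)

u1 = x NOR y
u2 = u1 XOR x = (x NOR y) XOR x
u3 = y XOR u2 = y XOR ((x NOR y) XOR x)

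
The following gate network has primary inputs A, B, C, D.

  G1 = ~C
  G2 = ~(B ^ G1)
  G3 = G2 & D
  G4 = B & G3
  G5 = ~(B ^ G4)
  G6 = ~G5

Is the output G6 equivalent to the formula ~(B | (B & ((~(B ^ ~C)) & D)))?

G1 = ~C
G2 = ~(B ^ G1) = ~(B ^ ~C)
G3 = G2 & D = (~(B ^ ~C)) & D
G4 = B & G3 = B & ((~(B ^ ~C)) & D)
G5 = ~(B ^ G4) = ~(B ^ (B & ((~(B ^ ~C)) & D)))
G6 = ~G5 = ~(~(B ^ (B & ((~(B ^ ~C)) & D))))
At A=0, B=0, C=0, D=0: circuit gives 0, formula gives 1.

No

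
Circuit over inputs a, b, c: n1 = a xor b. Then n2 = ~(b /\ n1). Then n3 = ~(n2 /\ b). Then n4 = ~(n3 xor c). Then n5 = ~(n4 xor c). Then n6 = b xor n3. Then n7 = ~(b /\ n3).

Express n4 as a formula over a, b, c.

n1 = a xor b
n2 = ~(b /\ n1) = ~(b /\ (a xor b))
n3 = ~(n2 /\ b) = ~((~(b /\ (a xor b))) /\ b)
n4 = ~(n3 xor c) = ~((~((~(b /\ (a xor b))) /\ b)) xor c)

~((~((~(b /\ (a xor b))) /\ b)) xor c)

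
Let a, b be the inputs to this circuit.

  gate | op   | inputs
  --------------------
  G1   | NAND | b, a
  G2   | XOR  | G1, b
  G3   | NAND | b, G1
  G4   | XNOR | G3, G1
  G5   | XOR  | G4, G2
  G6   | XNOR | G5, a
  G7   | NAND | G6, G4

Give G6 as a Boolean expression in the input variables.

(((b NAND (b NAND a)) XNOR (b NAND a)) XOR ((b NAND a) XOR b)) XNOR a

G1 = b NAND a
G2 = G1 XOR b = (b NAND a) XOR b
G3 = b NAND G1 = b NAND (b NAND a)
G4 = G3 XNOR G1 = (b NAND (b NAND a)) XNOR (b NAND a)
G5 = G4 XOR G2 = ((b NAND (b NAND a)) XNOR (b NAND a)) XOR ((b NAND a) XOR b)
G6 = G5 XNOR a = (((b NAND (b NAND a)) XNOR (b NAND a)) XOR ((b NAND a) XOR b)) XNOR a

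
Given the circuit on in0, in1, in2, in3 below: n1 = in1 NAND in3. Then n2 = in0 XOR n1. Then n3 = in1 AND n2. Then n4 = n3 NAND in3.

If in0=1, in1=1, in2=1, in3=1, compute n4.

n1 = 1 NAND 1 = 0
n2 = 1 XOR 0 = 1
n3 = 1 AND 1 = 1
n4 = 1 NAND 1 = 0

0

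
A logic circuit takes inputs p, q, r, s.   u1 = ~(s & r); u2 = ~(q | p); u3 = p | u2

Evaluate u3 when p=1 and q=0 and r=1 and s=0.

1

u2 = ~(0 | 1) = 0
u3 = 1 | 0 = 1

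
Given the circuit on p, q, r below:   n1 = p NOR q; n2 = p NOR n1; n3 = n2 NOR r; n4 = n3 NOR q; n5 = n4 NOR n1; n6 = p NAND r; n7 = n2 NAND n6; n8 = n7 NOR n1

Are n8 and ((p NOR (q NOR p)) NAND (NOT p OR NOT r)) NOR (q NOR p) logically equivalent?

n1 = p NOR q
n2 = p NOR n1 = p NOR (p NOR q)
n6 = p NAND r
n7 = n2 NAND n6 = (p NOR (p NOR q)) NAND (p NAND r)
n8 = n7 NOR n1 = ((p NOR (p NOR q)) NAND (p NAND r)) NOR (p NOR q)
At p=0, q=0, r=0: circuit gives 0, formula gives 0.
At p=0, q=1, r=0: circuit gives 1, formula gives 1.
Agrees on all 8 inputs.

Yes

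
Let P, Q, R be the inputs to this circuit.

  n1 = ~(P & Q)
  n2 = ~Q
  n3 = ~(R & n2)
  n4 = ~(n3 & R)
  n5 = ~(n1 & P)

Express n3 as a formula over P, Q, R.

n2 = ~Q
n3 = ~(R & n2) = ~(R & ~Q)

~(R & ~Q)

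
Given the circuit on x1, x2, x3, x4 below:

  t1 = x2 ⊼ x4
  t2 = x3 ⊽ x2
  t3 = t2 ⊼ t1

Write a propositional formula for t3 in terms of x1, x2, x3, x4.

t1 = x2 ⊼ x4
t2 = x3 ⊽ x2
t3 = t2 ⊼ t1 = (x3 ⊽ x2) ⊼ (x2 ⊼ x4)

(x3 ⊽ x2) ⊼ (x2 ⊼ x4)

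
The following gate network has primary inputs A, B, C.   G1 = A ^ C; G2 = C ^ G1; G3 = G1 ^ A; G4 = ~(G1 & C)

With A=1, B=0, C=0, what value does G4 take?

G1 = 1 ^ 0 = 1
G4 = ~(1 & 0) = 1

1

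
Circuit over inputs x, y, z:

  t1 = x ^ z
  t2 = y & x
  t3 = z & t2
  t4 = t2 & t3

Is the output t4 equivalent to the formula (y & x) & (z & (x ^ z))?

No

t2 = y & x
t3 = z & t2 = z & (y & x)
t4 = t2 & t3 = (y & x) & (z & (y & x))
At x=1, y=1, z=1: circuit gives 1, formula gives 0.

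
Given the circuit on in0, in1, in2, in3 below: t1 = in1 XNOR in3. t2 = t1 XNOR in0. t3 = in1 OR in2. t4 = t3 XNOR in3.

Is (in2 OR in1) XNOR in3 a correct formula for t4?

Yes

t3 = in1 OR in2
t4 = t3 XNOR in3 = (in1 OR in2) XNOR in3
At in0=0, in1=0, in2=0, in3=1: circuit gives 0, formula gives 0.
At in0=0, in1=0, in2=0, in3=0: circuit gives 1, formula gives 1.
Agrees on all 16 inputs.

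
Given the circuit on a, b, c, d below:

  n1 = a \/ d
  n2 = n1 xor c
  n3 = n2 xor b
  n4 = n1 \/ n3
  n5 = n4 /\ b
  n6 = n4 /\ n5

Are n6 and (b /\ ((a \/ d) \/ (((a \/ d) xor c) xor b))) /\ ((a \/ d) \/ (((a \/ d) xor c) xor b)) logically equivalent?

Yes

n1 = a \/ d
n2 = n1 xor c = (a \/ d) xor c
n3 = n2 xor b = ((a \/ d) xor c) xor b
n4 = n1 \/ n3 = (a \/ d) \/ (((a \/ d) xor c) xor b)
n5 = n4 /\ b = ((a \/ d) \/ (((a \/ d) xor c) xor b)) /\ b
n6 = n4 /\ n5 = ((a \/ d) \/ (((a \/ d) xor c) xor b)) /\ (((a \/ d) \/ (((a \/ d) xor c) xor b)) /\ b)
At a=0, b=0, c=0, d=0: circuit gives 0, formula gives 0.
At a=0, b=1, c=0, d=0: circuit gives 1, formula gives 1.
Agrees on all 16 inputs.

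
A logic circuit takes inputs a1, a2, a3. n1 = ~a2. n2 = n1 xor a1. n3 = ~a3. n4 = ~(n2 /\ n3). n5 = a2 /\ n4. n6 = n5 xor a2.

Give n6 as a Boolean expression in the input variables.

(a2 /\ (~((~a2 xor a1) /\ ~a3))) xor a2

n1 = ~a2
n2 = n1 xor a1 = ~a2 xor a1
n3 = ~a3
n4 = ~(n2 /\ n3) = ~((~a2 xor a1) /\ ~a3)
n5 = a2 /\ n4 = a2 /\ (~((~a2 xor a1) /\ ~a3))
n6 = n5 xor a2 = (a2 /\ (~((~a2 xor a1) /\ ~a3))) xor a2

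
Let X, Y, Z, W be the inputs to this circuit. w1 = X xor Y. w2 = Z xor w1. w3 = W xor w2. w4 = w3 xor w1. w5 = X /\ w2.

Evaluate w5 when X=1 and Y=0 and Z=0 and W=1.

w1 = 1 xor 0 = 1
w2 = 0 xor 1 = 1
w5 = 1 /\ 1 = 1

1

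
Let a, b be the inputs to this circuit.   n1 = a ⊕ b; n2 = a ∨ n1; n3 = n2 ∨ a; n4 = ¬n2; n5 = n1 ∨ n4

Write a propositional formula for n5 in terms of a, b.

n1 = a ⊕ b
n2 = a ∨ n1 = a ∨ (a ⊕ b)
n4 = ¬n2 = ¬(a ∨ (a ⊕ b))
n5 = n1 ∨ n4 = (a ⊕ b) ∨ ¬(a ∨ (a ⊕ b))

(a ⊕ b) ∨ ¬(a ∨ (a ⊕ b))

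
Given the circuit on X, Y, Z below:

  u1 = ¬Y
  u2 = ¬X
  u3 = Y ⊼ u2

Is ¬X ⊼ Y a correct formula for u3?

u2 = ¬X
u3 = Y ⊼ u2 = Y ⊼ ¬X
At X=0, Y=1, Z=0: circuit gives 0, formula gives 0.
At X=0, Y=0, Z=0: circuit gives 1, formula gives 1.
Agrees on all 8 inputs.

Yes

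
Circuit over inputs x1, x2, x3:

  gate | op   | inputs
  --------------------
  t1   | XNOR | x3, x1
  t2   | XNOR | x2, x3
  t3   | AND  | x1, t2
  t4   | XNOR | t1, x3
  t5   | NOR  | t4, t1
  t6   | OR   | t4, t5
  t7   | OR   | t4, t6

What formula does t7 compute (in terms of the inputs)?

((x3 XNOR x1) XNOR x3) OR (((x3 XNOR x1) XNOR x3) OR (((x3 XNOR x1) XNOR x3) NOR (x3 XNOR x1)))

t1 = x3 XNOR x1
t4 = t1 XNOR x3 = (x3 XNOR x1) XNOR x3
t5 = t4 NOR t1 = ((x3 XNOR x1) XNOR x3) NOR (x3 XNOR x1)
t6 = t4 OR t5 = ((x3 XNOR x1) XNOR x3) OR (((x3 XNOR x1) XNOR x3) NOR (x3 XNOR x1))
t7 = t4 OR t6 = ((x3 XNOR x1) XNOR x3) OR (((x3 XNOR x1) XNOR x3) OR (((x3 XNOR x1) XNOR x3) NOR (x3 XNOR x1)))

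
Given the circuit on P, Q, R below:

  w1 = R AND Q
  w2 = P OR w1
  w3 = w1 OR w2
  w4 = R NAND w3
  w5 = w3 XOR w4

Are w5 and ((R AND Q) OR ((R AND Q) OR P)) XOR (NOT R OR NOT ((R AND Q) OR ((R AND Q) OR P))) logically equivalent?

w1 = R AND Q
w2 = P OR w1 = P OR (R AND Q)
w3 = w1 OR w2 = (R AND Q) OR (P OR (R AND Q))
w4 = R NAND w3 = R NAND ((R AND Q) OR (P OR (R AND Q)))
w5 = w3 XOR w4 = ((R AND Q) OR (P OR (R AND Q))) XOR (R NAND ((R AND Q) OR (P OR (R AND Q))))
At P=1, Q=0, R=0: circuit gives 0, formula gives 0.
At P=0, Q=0, R=0: circuit gives 1, formula gives 1.
Agrees on all 8 inputs.

Yes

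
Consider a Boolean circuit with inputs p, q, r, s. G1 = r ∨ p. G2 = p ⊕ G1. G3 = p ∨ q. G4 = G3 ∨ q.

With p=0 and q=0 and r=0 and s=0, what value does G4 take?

G3 = 0 ∨ 0 = 0
G4 = 0 ∨ 0 = 0

0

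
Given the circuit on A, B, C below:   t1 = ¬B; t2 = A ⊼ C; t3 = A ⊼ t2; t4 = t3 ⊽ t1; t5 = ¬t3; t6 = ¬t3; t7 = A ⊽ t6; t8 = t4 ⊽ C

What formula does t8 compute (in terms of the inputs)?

((A ⊼ (A ⊼ C)) ⊽ ¬B) ⊽ C

t1 = ¬B
t2 = A ⊼ C
t3 = A ⊼ t2 = A ⊼ (A ⊼ C)
t4 = t3 ⊽ t1 = (A ⊼ (A ⊼ C)) ⊽ ¬B
t8 = t4 ⊽ C = ((A ⊼ (A ⊼ C)) ⊽ ¬B) ⊽ C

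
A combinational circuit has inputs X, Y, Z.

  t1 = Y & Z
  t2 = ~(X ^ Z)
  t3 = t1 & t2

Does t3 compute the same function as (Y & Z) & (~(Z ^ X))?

Yes

t1 = Y & Z
t2 = ~(X ^ Z)
t3 = t1 & t2 = (Y & Z) & (~(X ^ Z))
At X=0, Y=0, Z=0: circuit gives 0, formula gives 0.
At X=1, Y=1, Z=1: circuit gives 1, formula gives 1.
Agrees on all 8 inputs.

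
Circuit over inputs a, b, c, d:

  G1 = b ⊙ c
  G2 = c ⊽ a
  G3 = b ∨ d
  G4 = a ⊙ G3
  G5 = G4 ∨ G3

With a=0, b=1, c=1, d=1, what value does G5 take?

G3 = 1 ∨ 1 = 1
G4 = 0 ⊙ 1 = 0
G5 = 0 ∨ 1 = 1

1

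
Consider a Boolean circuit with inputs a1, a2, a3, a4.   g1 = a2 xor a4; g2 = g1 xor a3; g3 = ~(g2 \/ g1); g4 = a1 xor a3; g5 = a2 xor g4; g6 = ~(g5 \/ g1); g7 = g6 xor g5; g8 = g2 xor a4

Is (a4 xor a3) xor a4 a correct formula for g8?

g1 = a2 xor a4
g2 = g1 xor a3 = (a2 xor a4) xor a3
g8 = g2 xor a4 = ((a2 xor a4) xor a3) xor a4
At a1=0, a2=1, a3=0, a4=0: circuit gives 1, formula gives 0.

No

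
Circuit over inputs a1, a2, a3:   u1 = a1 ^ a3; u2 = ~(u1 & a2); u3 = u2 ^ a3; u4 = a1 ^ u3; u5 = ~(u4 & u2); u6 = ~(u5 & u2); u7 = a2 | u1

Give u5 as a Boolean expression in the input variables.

u1 = a1 ^ a3
u2 = ~(u1 & a2) = ~((a1 ^ a3) & a2)
u3 = u2 ^ a3 = (~((a1 ^ a3) & a2)) ^ a3
u4 = a1 ^ u3 = a1 ^ ((~((a1 ^ a3) & a2)) ^ a3)
u5 = ~(u4 & u2) = ~((a1 ^ ((~((a1 ^ a3) & a2)) ^ a3)) & (~((a1 ^ a3) & a2)))

~((a1 ^ ((~((a1 ^ a3) & a2)) ^ a3)) & (~((a1 ^ a3) & a2)))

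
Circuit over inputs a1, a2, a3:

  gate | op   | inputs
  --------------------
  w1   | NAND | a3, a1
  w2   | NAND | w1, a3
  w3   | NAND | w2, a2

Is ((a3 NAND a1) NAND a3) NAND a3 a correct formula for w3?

w1 = a3 NAND a1
w2 = w1 NAND a3 = (a3 NAND a1) NAND a3
w3 = w2 NAND a2 = ((a3 NAND a1) NAND a3) NAND a2
At a1=0, a2=1, a3=0: circuit gives 0, formula gives 1.

No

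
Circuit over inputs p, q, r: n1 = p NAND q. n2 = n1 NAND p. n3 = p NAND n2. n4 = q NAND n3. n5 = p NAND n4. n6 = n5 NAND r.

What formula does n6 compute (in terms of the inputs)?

n1 = p NAND q
n2 = n1 NAND p = (p NAND q) NAND p
n3 = p NAND n2 = p NAND ((p NAND q) NAND p)
n4 = q NAND n3 = q NAND (p NAND ((p NAND q) NAND p))
n5 = p NAND n4 = p NAND (q NAND (p NAND ((p NAND q) NAND p)))
n6 = n5 NAND r = (p NAND (q NAND (p NAND ((p NAND q) NAND p)))) NAND r

(p NAND (q NAND (p NAND ((p NAND q) NAND p)))) NAND r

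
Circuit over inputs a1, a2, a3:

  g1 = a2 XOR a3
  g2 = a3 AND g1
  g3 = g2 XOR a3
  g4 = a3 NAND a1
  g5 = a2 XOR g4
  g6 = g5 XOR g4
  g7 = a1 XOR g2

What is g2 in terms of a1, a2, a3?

a3 AND (a2 XOR a3)

g1 = a2 XOR a3
g2 = a3 AND g1 = a3 AND (a2 XOR a3)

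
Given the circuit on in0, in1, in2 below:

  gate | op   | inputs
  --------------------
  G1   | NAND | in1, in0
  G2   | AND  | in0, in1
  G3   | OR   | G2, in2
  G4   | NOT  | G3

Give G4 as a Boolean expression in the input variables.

NOT ((in0 AND in1) OR in2)

G2 = in0 AND in1
G3 = G2 OR in2 = (in0 AND in1) OR in2
G4 = NOT G3 = NOT ((in0 AND in1) OR in2)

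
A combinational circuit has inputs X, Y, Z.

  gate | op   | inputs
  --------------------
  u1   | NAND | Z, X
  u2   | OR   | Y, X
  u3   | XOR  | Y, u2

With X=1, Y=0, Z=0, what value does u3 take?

1

u2 = 0 OR 1 = 1
u3 = 0 XOR 1 = 1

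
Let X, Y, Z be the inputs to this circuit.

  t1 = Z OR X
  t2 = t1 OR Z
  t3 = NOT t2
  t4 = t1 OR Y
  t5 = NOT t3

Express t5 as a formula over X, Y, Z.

NOT NOT ((Z OR X) OR Z)

t1 = Z OR X
t2 = t1 OR Z = (Z OR X) OR Z
t3 = NOT t2 = NOT ((Z OR X) OR Z)
t5 = NOT t3 = NOT NOT ((Z OR X) OR Z)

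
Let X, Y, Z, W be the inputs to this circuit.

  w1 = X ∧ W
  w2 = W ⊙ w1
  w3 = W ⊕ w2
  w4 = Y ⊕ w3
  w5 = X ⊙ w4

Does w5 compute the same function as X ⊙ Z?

w1 = X ∧ W
w2 = W ⊙ w1 = W ⊙ (X ∧ W)
w3 = W ⊕ w2 = W ⊕ (W ⊙ (X ∧ W))
w4 = Y ⊕ w3 = Y ⊕ (W ⊕ (W ⊙ (X ∧ W)))
w5 = X ⊙ w4 = X ⊙ (Y ⊕ (W ⊕ (W ⊙ (X ∧ W))))
At X=0, Y=0, Z=0, W=0: circuit gives 0, formula gives 1.

No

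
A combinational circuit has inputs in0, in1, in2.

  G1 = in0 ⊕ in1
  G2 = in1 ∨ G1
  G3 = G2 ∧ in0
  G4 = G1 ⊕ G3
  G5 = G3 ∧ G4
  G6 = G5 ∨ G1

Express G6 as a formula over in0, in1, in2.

(((in1 ∨ (in0 ⊕ in1)) ∧ in0) ∧ ((in0 ⊕ in1) ⊕ ((in1 ∨ (in0 ⊕ in1)) ∧ in0))) ∨ (in0 ⊕ in1)

G1 = in0 ⊕ in1
G2 = in1 ∨ G1 = in1 ∨ (in0 ⊕ in1)
G3 = G2 ∧ in0 = (in1 ∨ (in0 ⊕ in1)) ∧ in0
G4 = G1 ⊕ G3 = (in0 ⊕ in1) ⊕ ((in1 ∨ (in0 ⊕ in1)) ∧ in0)
G5 = G3 ∧ G4 = ((in1 ∨ (in0 ⊕ in1)) ∧ in0) ∧ ((in0 ⊕ in1) ⊕ ((in1 ∨ (in0 ⊕ in1)) ∧ in0))
G6 = G5 ∨ G1 = (((in1 ∨ (in0 ⊕ in1)) ∧ in0) ∧ ((in0 ⊕ in1) ⊕ ((in1 ∨ (in0 ⊕ in1)) ∧ in0))) ∨ (in0 ⊕ in1)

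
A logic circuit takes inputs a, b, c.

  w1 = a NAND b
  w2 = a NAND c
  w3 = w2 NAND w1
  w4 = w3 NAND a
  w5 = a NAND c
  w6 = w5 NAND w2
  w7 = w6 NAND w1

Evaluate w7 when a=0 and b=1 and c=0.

1

w1 = 0 NAND 1 = 1
w2 = 0 NAND 0 = 1
w5 = 0 NAND 0 = 1
w6 = 1 NAND 1 = 0
w7 = 0 NAND 1 = 1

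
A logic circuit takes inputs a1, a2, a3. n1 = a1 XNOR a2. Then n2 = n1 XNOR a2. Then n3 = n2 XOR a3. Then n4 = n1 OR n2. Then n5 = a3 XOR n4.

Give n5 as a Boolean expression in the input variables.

a3 XOR ((a1 XNOR a2) OR ((a1 XNOR a2) XNOR a2))

n1 = a1 XNOR a2
n2 = n1 XNOR a2 = (a1 XNOR a2) XNOR a2
n4 = n1 OR n2 = (a1 XNOR a2) OR ((a1 XNOR a2) XNOR a2)
n5 = a3 XOR n4 = a3 XOR ((a1 XNOR a2) OR ((a1 XNOR a2) XNOR a2))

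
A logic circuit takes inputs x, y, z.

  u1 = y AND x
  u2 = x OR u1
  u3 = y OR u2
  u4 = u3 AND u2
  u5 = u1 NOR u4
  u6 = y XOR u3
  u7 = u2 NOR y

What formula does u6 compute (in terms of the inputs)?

u1 = y AND x
u2 = x OR u1 = x OR (y AND x)
u3 = y OR u2 = y OR (x OR (y AND x))
u6 = y XOR u3 = y XOR (y OR (x OR (y AND x)))

y XOR (y OR (x OR (y AND x)))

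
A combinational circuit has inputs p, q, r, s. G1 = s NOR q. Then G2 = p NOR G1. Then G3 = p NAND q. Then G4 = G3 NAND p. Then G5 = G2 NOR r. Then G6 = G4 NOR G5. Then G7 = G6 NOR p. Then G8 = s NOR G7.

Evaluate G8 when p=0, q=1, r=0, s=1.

G1 = 1 NOR 1 = 0
G2 = 0 NOR 0 = 1
G3 = 0 NAND 1 = 1
G4 = 1 NAND 0 = 1
G5 = 1 NOR 0 = 0
G6 = 1 NOR 0 = 0
G7 = 0 NOR 0 = 1
G8 = 1 NOR 1 = 0

0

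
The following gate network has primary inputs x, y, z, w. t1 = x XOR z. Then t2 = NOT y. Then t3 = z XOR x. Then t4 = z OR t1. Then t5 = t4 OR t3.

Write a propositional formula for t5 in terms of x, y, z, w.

(z OR (x XOR z)) OR (z XOR x)

t1 = x XOR z
t3 = z XOR x
t4 = z OR t1 = z OR (x XOR z)
t5 = t4 OR t3 = (z OR (x XOR z)) OR (z XOR x)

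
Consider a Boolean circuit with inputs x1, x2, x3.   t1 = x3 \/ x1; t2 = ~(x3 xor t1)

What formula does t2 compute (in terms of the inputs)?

~(x3 xor (x3 \/ x1))

t1 = x3 \/ x1
t2 = ~(x3 xor t1) = ~(x3 xor (x3 \/ x1))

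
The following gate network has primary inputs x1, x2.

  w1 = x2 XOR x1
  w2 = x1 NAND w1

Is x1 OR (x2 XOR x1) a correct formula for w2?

No

w1 = x2 XOR x1
w2 = x1 NAND w1 = x1 NAND (x2 XOR x1)
At x1=0, x2=0: circuit gives 1, formula gives 0.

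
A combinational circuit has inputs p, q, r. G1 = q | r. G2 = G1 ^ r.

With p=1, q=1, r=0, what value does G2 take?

1

G1 = 1 | 0 = 1
G2 = 1 ^ 0 = 1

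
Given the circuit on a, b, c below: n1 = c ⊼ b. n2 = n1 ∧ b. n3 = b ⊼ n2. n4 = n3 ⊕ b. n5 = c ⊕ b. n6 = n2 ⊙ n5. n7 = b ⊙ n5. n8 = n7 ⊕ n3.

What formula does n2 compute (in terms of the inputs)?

n1 = c ⊼ b
n2 = n1 ∧ b = (c ⊼ b) ∧ b

(c ⊼ b) ∧ b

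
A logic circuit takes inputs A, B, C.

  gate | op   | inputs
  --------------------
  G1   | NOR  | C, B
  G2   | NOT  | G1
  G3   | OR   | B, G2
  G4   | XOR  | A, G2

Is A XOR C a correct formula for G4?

No

G1 = C NOR B
G2 = NOT G1 = NOT (C NOR B)
G4 = A XOR G2 = A XOR NOT (C NOR B)
At A=0, B=1, C=0: circuit gives 1, formula gives 0.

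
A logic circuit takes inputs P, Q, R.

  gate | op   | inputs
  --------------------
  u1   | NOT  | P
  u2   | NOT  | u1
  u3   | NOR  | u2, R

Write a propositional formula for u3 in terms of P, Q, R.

u1 = NOT P
u2 = NOT u1 = NOT NOT P
u3 = u2 NOR R = NOT NOT P NOR R

NOT NOT P NOR R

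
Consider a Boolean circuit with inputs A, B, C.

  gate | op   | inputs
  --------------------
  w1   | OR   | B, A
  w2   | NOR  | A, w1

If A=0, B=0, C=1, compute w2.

1

w1 = 0 OR 0 = 0
w2 = 0 NOR 0 = 1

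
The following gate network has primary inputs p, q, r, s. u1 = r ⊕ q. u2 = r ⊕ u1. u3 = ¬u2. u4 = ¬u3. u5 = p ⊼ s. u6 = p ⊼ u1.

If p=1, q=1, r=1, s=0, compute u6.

u1 = 1 ⊕ 1 = 0
u6 = 1 ⊼ 0 = 1

1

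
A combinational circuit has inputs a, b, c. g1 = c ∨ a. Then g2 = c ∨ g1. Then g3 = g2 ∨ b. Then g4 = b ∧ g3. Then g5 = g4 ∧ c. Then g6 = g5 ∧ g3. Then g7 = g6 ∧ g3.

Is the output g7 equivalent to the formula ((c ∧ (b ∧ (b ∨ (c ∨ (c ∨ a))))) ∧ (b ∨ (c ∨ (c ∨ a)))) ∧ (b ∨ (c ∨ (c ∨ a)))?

Yes

g1 = c ∨ a
g2 = c ∨ g1 = c ∨ (c ∨ a)
g3 = g2 ∨ b = (c ∨ (c ∨ a)) ∨ b
g4 = b ∧ g3 = b ∧ ((c ∨ (c ∨ a)) ∨ b)
g5 = g4 ∧ c = (b ∧ ((c ∨ (c ∨ a)) ∨ b)) ∧ c
g6 = g5 ∧ g3 = ((b ∧ ((c ∨ (c ∨ a)) ∨ b)) ∧ c) ∧ ((c ∨ (c ∨ a)) ∨ b)
g7 = g6 ∧ g3 = (((b ∧ ((c ∨ (c ∨ a)) ∨ b)) ∧ c) ∧ ((c ∨ (c ∨ a)) ∨ b)) ∧ ((c ∨ (c ∨ a)) ∨ b)
At a=0, b=0, c=0: circuit gives 0, formula gives 0.
At a=0, b=1, c=1: circuit gives 1, formula gives 1.
Agrees on all 8 inputs.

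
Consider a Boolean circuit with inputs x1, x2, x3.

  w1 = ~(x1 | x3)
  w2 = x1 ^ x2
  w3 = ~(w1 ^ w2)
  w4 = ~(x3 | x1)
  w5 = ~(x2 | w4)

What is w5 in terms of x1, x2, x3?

w4 = ~(x3 | x1)
w5 = ~(x2 | w4) = ~(x2 | (~(x3 | x1)))

~(x2 | (~(x3 | x1)))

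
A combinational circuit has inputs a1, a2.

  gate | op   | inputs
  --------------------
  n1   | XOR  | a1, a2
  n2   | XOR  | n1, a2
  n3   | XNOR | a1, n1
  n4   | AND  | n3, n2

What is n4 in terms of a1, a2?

n1 = a1 XOR a2
n2 = n1 XOR a2 = (a1 XOR a2) XOR a2
n3 = a1 XNOR n1 = a1 XNOR (a1 XOR a2)
n4 = n3 AND n2 = (a1 XNOR (a1 XOR a2)) AND ((a1 XOR a2) XOR a2)

(a1 XNOR (a1 XOR a2)) AND ((a1 XOR a2) XOR a2)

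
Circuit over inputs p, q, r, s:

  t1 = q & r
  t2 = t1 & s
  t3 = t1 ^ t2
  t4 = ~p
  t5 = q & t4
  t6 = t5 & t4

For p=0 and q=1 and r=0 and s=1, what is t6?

t4 = ~0 = 1
t5 = 1 & 1 = 1
t6 = 1 & 1 = 1

1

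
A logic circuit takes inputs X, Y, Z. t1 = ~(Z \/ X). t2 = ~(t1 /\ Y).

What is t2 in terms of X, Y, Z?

t1 = ~(Z \/ X)
t2 = ~(t1 /\ Y) = ~((~(Z \/ X)) /\ Y)

~((~(Z \/ X)) /\ Y)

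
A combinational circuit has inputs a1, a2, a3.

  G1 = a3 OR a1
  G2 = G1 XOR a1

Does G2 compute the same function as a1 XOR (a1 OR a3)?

G1 = a3 OR a1
G2 = G1 XOR a1 = (a3 OR a1) XOR a1
At a1=0, a2=0, a3=0: circuit gives 0, formula gives 0.
At a1=0, a2=0, a3=1: circuit gives 1, formula gives 1.
Agrees on all 8 inputs.

Yes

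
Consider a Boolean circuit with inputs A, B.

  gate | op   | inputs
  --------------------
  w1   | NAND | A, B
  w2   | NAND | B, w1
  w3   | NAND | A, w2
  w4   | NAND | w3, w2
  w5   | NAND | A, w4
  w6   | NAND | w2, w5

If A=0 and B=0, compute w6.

0

w1 = 0 NAND 0 = 1
w2 = 0 NAND 1 = 1
w3 = 0 NAND 1 = 1
w4 = 1 NAND 1 = 0
w5 = 0 NAND 0 = 1
w6 = 1 NAND 1 = 0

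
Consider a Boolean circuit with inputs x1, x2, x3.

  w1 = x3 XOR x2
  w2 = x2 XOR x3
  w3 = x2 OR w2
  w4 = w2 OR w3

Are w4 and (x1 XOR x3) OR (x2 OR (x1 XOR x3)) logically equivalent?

No

w2 = x2 XOR x3
w3 = x2 OR w2 = x2 OR (x2 XOR x3)
w4 = w2 OR w3 = (x2 XOR x3) OR (x2 OR (x2 XOR x3))
At x1=1, x2=0, x3=0: circuit gives 0, formula gives 1.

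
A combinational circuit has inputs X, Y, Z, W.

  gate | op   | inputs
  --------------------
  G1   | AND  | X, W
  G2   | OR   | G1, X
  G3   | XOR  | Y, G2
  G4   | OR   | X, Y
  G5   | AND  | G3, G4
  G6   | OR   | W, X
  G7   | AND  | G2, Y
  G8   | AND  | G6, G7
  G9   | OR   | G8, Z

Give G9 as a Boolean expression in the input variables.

((W OR X) AND (((X AND W) OR X) AND Y)) OR Z

G1 = X AND W
G2 = G1 OR X = (X AND W) OR X
G6 = W OR X
G7 = G2 AND Y = ((X AND W) OR X) AND Y
G8 = G6 AND G7 = (W OR X) AND (((X AND W) OR X) AND Y)
G9 = G8 OR Z = ((W OR X) AND (((X AND W) OR X) AND Y)) OR Z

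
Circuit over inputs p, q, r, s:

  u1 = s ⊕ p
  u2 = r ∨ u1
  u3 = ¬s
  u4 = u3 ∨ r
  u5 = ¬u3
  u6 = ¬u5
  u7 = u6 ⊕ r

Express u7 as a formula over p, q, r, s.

u3 = ¬s
u5 = ¬u3 = ¬¬s
u6 = ¬u5 = ¬¬¬s
u7 = u6 ⊕ r = ¬¬¬s ⊕ r

¬¬¬s ⊕ r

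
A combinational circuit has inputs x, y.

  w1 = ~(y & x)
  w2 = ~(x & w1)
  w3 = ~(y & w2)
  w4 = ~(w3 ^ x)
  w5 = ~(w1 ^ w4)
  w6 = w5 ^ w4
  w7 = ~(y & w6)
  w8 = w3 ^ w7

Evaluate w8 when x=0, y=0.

w1 = ~(0 & 0) = 1
w2 = ~(0 & 1) = 1
w3 = ~(0 & 1) = 1
w4 = ~(1 ^ 0) = 0
w5 = ~(1 ^ 0) = 0
w6 = 0 ^ 0 = 0
w7 = ~(0 & 0) = 1
w8 = 1 ^ 1 = 0

0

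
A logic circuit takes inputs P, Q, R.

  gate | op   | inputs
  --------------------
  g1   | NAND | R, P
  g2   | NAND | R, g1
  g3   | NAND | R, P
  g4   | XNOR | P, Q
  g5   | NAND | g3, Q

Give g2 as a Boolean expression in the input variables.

g1 = R NAND P
g2 = R NAND g1 = R NAND (R NAND P)

R NAND (R NAND P)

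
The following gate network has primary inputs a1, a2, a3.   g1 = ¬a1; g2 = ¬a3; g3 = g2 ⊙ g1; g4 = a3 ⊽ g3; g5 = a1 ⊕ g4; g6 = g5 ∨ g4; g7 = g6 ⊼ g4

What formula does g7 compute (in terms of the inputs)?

g1 = ¬a1
g2 = ¬a3
g3 = g2 ⊙ g1 = ¬a3 ⊙ ¬a1
g4 = a3 ⊽ g3 = a3 ⊽ (¬a3 ⊙ ¬a1)
g5 = a1 ⊕ g4 = a1 ⊕ (a3 ⊽ (¬a3 ⊙ ¬a1))
g6 = g5 ∨ g4 = (a1 ⊕ (a3 ⊽ (¬a3 ⊙ ¬a1))) ∨ (a3 ⊽ (¬a3 ⊙ ¬a1))
g7 = g6 ⊼ g4 = ((a1 ⊕ (a3 ⊽ (¬a3 ⊙ ¬a1))) ∨ (a3 ⊽ (¬a3 ⊙ ¬a1))) ⊼ (a3 ⊽ (¬a3 ⊙ ¬a1))

((a1 ⊕ (a3 ⊽ (¬a3 ⊙ ¬a1))) ∨ (a3 ⊽ (¬a3 ⊙ ¬a1))) ⊼ (a3 ⊽ (¬a3 ⊙ ¬a1))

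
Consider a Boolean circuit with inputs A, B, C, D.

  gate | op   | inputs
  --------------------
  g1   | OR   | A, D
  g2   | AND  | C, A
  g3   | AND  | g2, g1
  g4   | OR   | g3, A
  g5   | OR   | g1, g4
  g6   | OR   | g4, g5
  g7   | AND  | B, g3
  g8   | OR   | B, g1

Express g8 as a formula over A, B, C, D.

B OR (A OR D)

g1 = A OR D
g8 = B OR g1 = B OR (A OR D)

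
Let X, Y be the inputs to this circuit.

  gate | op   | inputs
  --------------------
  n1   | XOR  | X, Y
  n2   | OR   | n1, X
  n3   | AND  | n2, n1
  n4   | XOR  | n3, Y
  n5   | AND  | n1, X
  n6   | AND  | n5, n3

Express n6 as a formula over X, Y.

((X XOR Y) AND X) AND (((X XOR Y) OR X) AND (X XOR Y))

n1 = X XOR Y
n2 = n1 OR X = (X XOR Y) OR X
n3 = n2 AND n1 = ((X XOR Y) OR X) AND (X XOR Y)
n5 = n1 AND X = (X XOR Y) AND X
n6 = n5 AND n3 = ((X XOR Y) AND X) AND (((X XOR Y) OR X) AND (X XOR Y))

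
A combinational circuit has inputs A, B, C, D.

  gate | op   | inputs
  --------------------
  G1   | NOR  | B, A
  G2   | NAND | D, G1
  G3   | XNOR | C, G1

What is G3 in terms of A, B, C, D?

C XNOR (B NOR A)

G1 = B NOR A
G3 = C XNOR G1 = C XNOR (B NOR A)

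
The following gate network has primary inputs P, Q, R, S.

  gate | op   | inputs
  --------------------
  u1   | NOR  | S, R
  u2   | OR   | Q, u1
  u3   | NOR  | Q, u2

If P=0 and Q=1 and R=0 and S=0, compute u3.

u1 = 0 NOR 0 = 1
u2 = 1 OR 1 = 1
u3 = 1 NOR 1 = 0

0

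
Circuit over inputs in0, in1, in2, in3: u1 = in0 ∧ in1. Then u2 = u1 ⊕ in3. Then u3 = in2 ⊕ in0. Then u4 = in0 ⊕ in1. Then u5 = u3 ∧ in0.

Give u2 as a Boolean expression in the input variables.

u1 = in0 ∧ in1
u2 = u1 ⊕ in3 = (in0 ∧ in1) ⊕ in3

(in0 ∧ in1) ⊕ in3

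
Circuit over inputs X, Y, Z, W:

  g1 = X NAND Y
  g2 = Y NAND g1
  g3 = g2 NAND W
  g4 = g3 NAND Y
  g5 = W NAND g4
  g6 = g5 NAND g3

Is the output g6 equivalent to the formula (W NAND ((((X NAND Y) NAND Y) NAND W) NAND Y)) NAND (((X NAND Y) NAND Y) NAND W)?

Yes

g1 = X NAND Y
g2 = Y NAND g1 = Y NAND (X NAND Y)
g3 = g2 NAND W = (Y NAND (X NAND Y)) NAND W
g4 = g3 NAND Y = ((Y NAND (X NAND Y)) NAND W) NAND Y
g5 = W NAND g4 = W NAND (((Y NAND (X NAND Y)) NAND W) NAND Y)
g6 = g5 NAND g3 = (W NAND (((Y NAND (X NAND Y)) NAND W) NAND Y)) NAND ((Y NAND (X NAND Y)) NAND W)
At X=0, Y=0, Z=0, W=0: circuit gives 0, formula gives 0.
At X=0, Y=0, Z=0, W=1: circuit gives 1, formula gives 1.
Agrees on all 16 inputs.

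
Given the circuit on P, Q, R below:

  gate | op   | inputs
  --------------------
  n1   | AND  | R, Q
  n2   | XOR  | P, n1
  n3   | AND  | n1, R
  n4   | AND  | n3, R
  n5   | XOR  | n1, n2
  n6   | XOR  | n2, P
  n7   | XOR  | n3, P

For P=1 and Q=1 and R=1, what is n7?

n1 = 1 AND 1 = 1
n3 = 1 AND 1 = 1
n7 = 1 XOR 1 = 0

0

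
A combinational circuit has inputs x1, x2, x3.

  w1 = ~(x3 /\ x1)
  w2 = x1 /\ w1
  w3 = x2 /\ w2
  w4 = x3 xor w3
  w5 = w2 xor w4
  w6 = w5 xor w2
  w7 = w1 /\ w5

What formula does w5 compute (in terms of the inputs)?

(x1 /\ (~(x3 /\ x1))) xor (x3 xor (x2 /\ (x1 /\ (~(x3 /\ x1)))))

w1 = ~(x3 /\ x1)
w2 = x1 /\ w1 = x1 /\ (~(x3 /\ x1))
w3 = x2 /\ w2 = x2 /\ (x1 /\ (~(x3 /\ x1)))
w4 = x3 xor w3 = x3 xor (x2 /\ (x1 /\ (~(x3 /\ x1))))
w5 = w2 xor w4 = (x1 /\ (~(x3 /\ x1))) xor (x3 xor (x2 /\ (x1 /\ (~(x3 /\ x1)))))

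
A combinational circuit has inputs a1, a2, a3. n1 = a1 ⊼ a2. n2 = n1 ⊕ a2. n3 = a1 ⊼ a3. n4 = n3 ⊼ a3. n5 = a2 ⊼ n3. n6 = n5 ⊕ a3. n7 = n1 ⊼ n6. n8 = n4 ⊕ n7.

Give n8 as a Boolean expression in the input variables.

n1 = a1 ⊼ a2
n3 = a1 ⊼ a3
n4 = n3 ⊼ a3 = (a1 ⊼ a3) ⊼ a3
n5 = a2 ⊼ n3 = a2 ⊼ (a1 ⊼ a3)
n6 = n5 ⊕ a3 = (a2 ⊼ (a1 ⊼ a3)) ⊕ a3
n7 = n1 ⊼ n6 = (a1 ⊼ a2) ⊼ ((a2 ⊼ (a1 ⊼ a3)) ⊕ a3)
n8 = n4 ⊕ n7 = ((a1 ⊼ a3) ⊼ a3) ⊕ ((a1 ⊼ a2) ⊼ ((a2 ⊼ (a1 ⊼ a3)) ⊕ a3))

((a1 ⊼ a3) ⊼ a3) ⊕ ((a1 ⊼ a2) ⊼ ((a2 ⊼ (a1 ⊼ a3)) ⊕ a3))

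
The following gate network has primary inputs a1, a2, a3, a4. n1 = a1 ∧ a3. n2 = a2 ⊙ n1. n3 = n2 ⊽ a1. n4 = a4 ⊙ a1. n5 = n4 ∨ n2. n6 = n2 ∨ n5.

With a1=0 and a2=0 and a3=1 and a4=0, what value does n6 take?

1

n1 = 0 ∧ 1 = 0
n2 = 0 ⊙ 0 = 1
n4 = 0 ⊙ 0 = 1
n5 = 1 ∨ 1 = 1
n6 = 1 ∨ 1 = 1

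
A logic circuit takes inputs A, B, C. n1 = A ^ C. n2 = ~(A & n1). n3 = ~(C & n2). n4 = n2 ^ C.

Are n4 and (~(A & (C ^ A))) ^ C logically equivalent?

Yes

n1 = A ^ C
n2 = ~(A & n1) = ~(A & (A ^ C))
n4 = n2 ^ C = (~(A & (A ^ C))) ^ C
At A=0, B=0, C=1: circuit gives 0, formula gives 0.
At A=0, B=0, C=0: circuit gives 1, formula gives 1.
Agrees on all 8 inputs.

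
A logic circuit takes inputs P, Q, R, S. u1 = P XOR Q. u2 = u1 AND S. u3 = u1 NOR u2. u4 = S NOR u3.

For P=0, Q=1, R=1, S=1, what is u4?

u1 = 0 XOR 1 = 1
u2 = 1 AND 1 = 1
u3 = 1 NOR 1 = 0
u4 = 1 NOR 0 = 0

0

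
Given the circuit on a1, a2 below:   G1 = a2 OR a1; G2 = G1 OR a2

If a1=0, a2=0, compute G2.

0

G1 = 0 OR 0 = 0
G2 = 0 OR 0 = 0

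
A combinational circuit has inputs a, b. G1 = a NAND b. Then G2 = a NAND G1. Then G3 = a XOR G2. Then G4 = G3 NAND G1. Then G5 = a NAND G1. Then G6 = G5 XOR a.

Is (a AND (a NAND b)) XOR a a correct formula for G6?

G1 = a NAND b
G5 = a NAND G1 = a NAND (a NAND b)
G6 = G5 XOR a = (a NAND (a NAND b)) XOR a
At a=0, b=0: circuit gives 1, formula gives 0.

No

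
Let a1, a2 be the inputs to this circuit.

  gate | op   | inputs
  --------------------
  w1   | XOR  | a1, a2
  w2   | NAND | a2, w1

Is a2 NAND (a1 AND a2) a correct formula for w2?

w1 = a1 XOR a2
w2 = a2 NAND w1 = a2 NAND (a1 XOR a2)
At a1=0, a2=1: circuit gives 0, formula gives 1.

No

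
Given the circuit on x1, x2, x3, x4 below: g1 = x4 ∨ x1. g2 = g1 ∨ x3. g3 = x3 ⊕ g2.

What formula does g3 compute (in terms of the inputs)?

g1 = x4 ∨ x1
g2 = g1 ∨ x3 = (x4 ∨ x1) ∨ x3
g3 = x3 ⊕ g2 = x3 ⊕ ((x4 ∨ x1) ∨ x3)

x3 ⊕ ((x4 ∨ x1) ∨ x3)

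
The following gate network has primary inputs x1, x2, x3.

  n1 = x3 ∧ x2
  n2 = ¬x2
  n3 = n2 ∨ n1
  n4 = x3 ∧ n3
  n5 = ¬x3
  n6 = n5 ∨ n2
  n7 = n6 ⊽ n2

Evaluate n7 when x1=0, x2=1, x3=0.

n2 = ¬1 = 0
n5 = ¬0 = 1
n6 = 1 ∨ 0 = 1
n7 = 1 ⊽ 0 = 0

0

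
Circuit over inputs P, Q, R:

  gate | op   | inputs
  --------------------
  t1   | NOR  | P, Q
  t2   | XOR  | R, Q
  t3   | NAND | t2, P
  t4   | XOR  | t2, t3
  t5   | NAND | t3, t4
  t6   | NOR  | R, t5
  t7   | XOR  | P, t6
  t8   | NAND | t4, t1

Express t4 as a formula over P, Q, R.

t2 = R XOR Q
t3 = t2 NAND P = (R XOR Q) NAND P
t4 = t2 XOR t3 = (R XOR Q) XOR ((R XOR Q) NAND P)

(R XOR Q) XOR ((R XOR Q) NAND P)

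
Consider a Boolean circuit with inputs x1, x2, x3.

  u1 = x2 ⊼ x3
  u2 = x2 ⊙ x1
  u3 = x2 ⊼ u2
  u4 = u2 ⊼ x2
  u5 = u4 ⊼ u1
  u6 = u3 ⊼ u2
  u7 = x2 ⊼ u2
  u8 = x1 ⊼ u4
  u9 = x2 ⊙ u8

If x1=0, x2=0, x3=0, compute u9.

0

u2 = 0 ⊙ 0 = 1
u4 = 1 ⊼ 0 = 1
u8 = 0 ⊼ 1 = 1
u9 = 0 ⊙ 1 = 0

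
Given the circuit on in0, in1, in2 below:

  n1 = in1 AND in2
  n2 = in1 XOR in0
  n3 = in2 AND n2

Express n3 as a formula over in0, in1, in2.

n2 = in1 XOR in0
n3 = in2 AND n2 = in2 AND (in1 XOR in0)

in2 AND (in1 XOR in0)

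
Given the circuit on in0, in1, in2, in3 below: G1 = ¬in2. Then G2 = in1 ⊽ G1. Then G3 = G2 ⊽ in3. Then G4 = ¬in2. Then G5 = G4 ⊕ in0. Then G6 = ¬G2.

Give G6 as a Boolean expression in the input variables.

G1 = ¬in2
G2 = in1 ⊽ G1 = in1 ⊽ ¬in2
G6 = ¬G2 = ¬(in1 ⊽ ¬in2)

¬(in1 ⊽ ¬in2)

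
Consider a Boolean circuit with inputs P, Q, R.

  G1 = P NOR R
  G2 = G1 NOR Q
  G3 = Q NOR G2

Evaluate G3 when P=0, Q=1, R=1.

0

G1 = 0 NOR 1 = 0
G2 = 0 NOR 1 = 0
G3 = 1 NOR 0 = 0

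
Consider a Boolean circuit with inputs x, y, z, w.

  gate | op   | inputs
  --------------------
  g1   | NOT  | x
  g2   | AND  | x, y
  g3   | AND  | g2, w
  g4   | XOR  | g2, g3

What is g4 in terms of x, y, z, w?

(x AND y) XOR ((x AND y) AND w)

g2 = x AND y
g3 = g2 AND w = (x AND y) AND w
g4 = g2 XOR g3 = (x AND y) XOR ((x AND y) AND w)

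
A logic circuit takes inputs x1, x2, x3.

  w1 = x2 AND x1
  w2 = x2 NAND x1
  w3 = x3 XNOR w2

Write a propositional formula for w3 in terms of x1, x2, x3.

w2 = x2 NAND x1
w3 = x3 XNOR w2 = x3 XNOR (x2 NAND x1)

x3 XNOR (x2 NAND x1)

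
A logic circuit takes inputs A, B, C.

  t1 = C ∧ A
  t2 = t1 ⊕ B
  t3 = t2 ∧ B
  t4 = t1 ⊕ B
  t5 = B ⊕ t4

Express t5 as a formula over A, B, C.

t1 = C ∧ A
t4 = t1 ⊕ B = (C ∧ A) ⊕ B
t5 = B ⊕ t4 = B ⊕ ((C ∧ A) ⊕ B)

B ⊕ ((C ∧ A) ⊕ B)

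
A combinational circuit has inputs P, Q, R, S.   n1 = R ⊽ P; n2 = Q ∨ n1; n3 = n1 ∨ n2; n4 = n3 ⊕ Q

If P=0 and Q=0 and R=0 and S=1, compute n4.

n1 = 0 ⊽ 0 = 1
n2 = 0 ∨ 1 = 1
n3 = 1 ∨ 1 = 1
n4 = 1 ⊕ 0 = 1

1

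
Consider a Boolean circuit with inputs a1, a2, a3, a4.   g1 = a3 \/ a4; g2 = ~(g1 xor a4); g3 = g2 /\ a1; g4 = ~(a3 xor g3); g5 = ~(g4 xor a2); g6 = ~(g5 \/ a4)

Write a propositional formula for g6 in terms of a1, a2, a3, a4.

~((~((~(a3 xor ((~((a3 \/ a4) xor a4)) /\ a1))) xor a2)) \/ a4)

g1 = a3 \/ a4
g2 = ~(g1 xor a4) = ~((a3 \/ a4) xor a4)
g3 = g2 /\ a1 = (~((a3 \/ a4) xor a4)) /\ a1
g4 = ~(a3 xor g3) = ~(a3 xor ((~((a3 \/ a4) xor a4)) /\ a1))
g5 = ~(g4 xor a2) = ~((~(a3 xor ((~((a3 \/ a4) xor a4)) /\ a1))) xor a2)
g6 = ~(g5 \/ a4) = ~((~((~(a3 xor ((~((a3 \/ a4) xor a4)) /\ a1))) xor a2)) \/ a4)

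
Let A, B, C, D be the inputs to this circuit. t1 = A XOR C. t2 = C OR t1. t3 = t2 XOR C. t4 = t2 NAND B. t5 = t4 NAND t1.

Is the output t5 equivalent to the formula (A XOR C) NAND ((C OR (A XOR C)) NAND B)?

Yes

t1 = A XOR C
t2 = C OR t1 = C OR (A XOR C)
t4 = t2 NAND B = (C OR (A XOR C)) NAND B
t5 = t4 NAND t1 = ((C OR (A XOR C)) NAND B) NAND (A XOR C)
At A=0, B=0, C=1, D=0: circuit gives 0, formula gives 0.
At A=0, B=0, C=0, D=0: circuit gives 1, formula gives 1.
Agrees on all 16 inputs.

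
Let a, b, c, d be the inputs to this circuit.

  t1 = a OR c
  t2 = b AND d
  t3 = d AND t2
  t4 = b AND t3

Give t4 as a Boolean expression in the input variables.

b AND (d AND (b AND d))

t2 = b AND d
t3 = d AND t2 = d AND (b AND d)
t4 = b AND t3 = b AND (d AND (b AND d))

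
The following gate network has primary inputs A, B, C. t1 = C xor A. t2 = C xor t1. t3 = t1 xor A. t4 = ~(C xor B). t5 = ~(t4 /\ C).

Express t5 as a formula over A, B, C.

t4 = ~(C xor B)
t5 = ~(t4 /\ C) = ~((~(C xor B)) /\ C)

~((~(C xor B)) /\ C)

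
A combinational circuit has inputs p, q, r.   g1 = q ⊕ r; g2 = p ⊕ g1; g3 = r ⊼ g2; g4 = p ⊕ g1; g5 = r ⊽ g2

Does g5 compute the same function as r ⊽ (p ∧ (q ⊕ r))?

No

g1 = q ⊕ r
g2 = p ⊕ g1 = p ⊕ (q ⊕ r)
g5 = r ⊽ g2 = r ⊽ (p ⊕ (q ⊕ r))
At p=0, q=1, r=0: circuit gives 0, formula gives 1.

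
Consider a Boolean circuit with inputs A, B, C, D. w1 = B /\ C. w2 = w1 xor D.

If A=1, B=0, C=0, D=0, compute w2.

0

w1 = 0 /\ 0 = 0
w2 = 0 xor 0 = 0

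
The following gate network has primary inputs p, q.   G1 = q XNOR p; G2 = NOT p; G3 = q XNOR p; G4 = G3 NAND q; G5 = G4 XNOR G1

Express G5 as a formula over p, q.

G1 = q XNOR p
G3 = q XNOR p
G4 = G3 NAND q = (q XNOR p) NAND q
G5 = G4 XNOR G1 = ((q XNOR p) NAND q) XNOR (q XNOR p)

((q XNOR p) NAND q) XNOR (q XNOR p)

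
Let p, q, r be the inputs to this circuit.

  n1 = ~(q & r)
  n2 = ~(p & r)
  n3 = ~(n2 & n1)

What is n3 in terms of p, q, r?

n1 = ~(q & r)
n2 = ~(p & r)
n3 = ~(n2 & n1) = ~((~(p & r)) & (~(q & r)))

~((~(p & r)) & (~(q & r)))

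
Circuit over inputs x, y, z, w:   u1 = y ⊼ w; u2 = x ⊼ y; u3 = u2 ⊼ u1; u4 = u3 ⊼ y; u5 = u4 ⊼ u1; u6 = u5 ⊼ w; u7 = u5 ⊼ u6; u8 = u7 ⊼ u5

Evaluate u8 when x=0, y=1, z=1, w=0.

u1 = 1 ⊼ 0 = 1
u2 = 0 ⊼ 1 = 1
u3 = 1 ⊼ 1 = 0
u4 = 0 ⊼ 1 = 1
u5 = 1 ⊼ 1 = 0
u6 = 0 ⊼ 0 = 1
u7 = 0 ⊼ 1 = 1
u8 = 1 ⊼ 0 = 1

1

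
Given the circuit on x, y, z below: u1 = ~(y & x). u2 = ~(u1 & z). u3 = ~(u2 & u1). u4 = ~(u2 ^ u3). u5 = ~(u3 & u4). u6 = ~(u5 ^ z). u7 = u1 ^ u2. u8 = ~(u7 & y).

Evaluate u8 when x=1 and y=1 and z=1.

u1 = ~(1 & 1) = 0
u2 = ~(0 & 1) = 1
u7 = 0 ^ 1 = 1
u8 = ~(1 & 1) = 0

0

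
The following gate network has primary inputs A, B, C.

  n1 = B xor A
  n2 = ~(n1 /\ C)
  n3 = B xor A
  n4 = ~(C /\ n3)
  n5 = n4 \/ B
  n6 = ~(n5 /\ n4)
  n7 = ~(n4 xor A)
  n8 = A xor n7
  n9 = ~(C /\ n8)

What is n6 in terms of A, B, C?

~(((~(C /\ (B xor A))) \/ B) /\ (~(C /\ (B xor A))))

n3 = B xor A
n4 = ~(C /\ n3) = ~(C /\ (B xor A))
n5 = n4 \/ B = (~(C /\ (B xor A))) \/ B
n6 = ~(n5 /\ n4) = ~(((~(C /\ (B xor A))) \/ B) /\ (~(C /\ (B xor A))))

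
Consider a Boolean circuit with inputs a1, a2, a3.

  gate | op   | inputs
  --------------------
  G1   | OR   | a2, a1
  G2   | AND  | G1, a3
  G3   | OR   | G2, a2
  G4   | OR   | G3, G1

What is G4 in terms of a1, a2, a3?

(((a2 OR a1) AND a3) OR a2) OR (a2 OR a1)

G1 = a2 OR a1
G2 = G1 AND a3 = (a2 OR a1) AND a3
G3 = G2 OR a2 = ((a2 OR a1) AND a3) OR a2
G4 = G3 OR G1 = (((a2 OR a1) AND a3) OR a2) OR (a2 OR a1)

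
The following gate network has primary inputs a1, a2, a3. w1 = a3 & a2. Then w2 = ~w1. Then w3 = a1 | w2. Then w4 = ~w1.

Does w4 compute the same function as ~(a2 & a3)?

Yes

w1 = a3 & a2
w4 = ~w1 = ~(a3 & a2)
At a1=0, a2=1, a3=1: circuit gives 0, formula gives 0.
At a1=0, a2=0, a3=0: circuit gives 1, formula gives 1.
Agrees on all 8 inputs.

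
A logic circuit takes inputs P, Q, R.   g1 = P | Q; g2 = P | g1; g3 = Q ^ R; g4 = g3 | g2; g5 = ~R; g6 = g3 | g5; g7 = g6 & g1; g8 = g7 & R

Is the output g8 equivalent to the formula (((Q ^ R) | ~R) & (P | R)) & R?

g1 = P | Q
g3 = Q ^ R
g5 = ~R
g6 = g3 | g5 = (Q ^ R) | ~R
g7 = g6 & g1 = ((Q ^ R) | ~R) & (P | Q)
g8 = g7 & R = (((Q ^ R) | ~R) & (P | Q)) & R
At P=0, Q=0, R=1: circuit gives 0, formula gives 1.

No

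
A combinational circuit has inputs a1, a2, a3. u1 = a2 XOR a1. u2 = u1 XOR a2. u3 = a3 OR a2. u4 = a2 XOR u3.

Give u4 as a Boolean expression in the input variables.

a2 XOR (a3 OR a2)

u3 = a3 OR a2
u4 = a2 XOR u3 = a2 XOR (a3 OR a2)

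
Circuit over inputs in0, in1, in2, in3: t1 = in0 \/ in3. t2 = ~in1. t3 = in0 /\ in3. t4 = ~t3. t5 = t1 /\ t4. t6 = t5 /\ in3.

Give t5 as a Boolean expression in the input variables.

t1 = in0 \/ in3
t3 = in0 /\ in3
t4 = ~t3 = ~(in0 /\ in3)
t5 = t1 /\ t4 = (in0 \/ in3) /\ ~(in0 /\ in3)

(in0 \/ in3) /\ ~(in0 /\ in3)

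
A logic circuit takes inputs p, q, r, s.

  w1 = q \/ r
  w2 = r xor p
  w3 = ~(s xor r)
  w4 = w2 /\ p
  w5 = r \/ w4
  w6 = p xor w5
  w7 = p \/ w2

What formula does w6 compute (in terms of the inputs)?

p xor (r \/ ((r xor p) /\ p))

w2 = r xor p
w4 = w2 /\ p = (r xor p) /\ p
w5 = r \/ w4 = r \/ ((r xor p) /\ p)
w6 = p xor w5 = p xor (r \/ ((r xor p) /\ p))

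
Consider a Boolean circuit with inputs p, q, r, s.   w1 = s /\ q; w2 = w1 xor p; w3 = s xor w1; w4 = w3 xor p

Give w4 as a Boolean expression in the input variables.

(s xor (s /\ q)) xor p

w1 = s /\ q
w3 = s xor w1 = s xor (s /\ q)
w4 = w3 xor p = (s xor (s /\ q)) xor p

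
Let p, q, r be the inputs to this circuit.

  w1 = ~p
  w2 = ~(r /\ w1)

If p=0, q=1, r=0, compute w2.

1

w1 = ~0 = 1
w2 = ~(0 /\ 1) = 1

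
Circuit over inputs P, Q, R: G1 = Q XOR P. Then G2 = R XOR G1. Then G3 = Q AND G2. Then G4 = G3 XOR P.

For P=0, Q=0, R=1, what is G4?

G1 = 0 XOR 0 = 0
G2 = 1 XOR 0 = 1
G3 = 0 AND 1 = 0
G4 = 0 XOR 0 = 0

0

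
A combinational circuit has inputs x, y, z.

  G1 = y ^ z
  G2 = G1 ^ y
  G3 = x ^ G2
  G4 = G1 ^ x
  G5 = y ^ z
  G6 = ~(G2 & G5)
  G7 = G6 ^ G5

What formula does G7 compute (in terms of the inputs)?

G1 = y ^ z
G2 = G1 ^ y = (y ^ z) ^ y
G5 = y ^ z
G6 = ~(G2 & G5) = ~(((y ^ z) ^ y) & (y ^ z))
G7 = G6 ^ G5 = (~(((y ^ z) ^ y) & (y ^ z))) ^ (y ^ z)

(~(((y ^ z) ^ y) & (y ^ z))) ^ (y ^ z)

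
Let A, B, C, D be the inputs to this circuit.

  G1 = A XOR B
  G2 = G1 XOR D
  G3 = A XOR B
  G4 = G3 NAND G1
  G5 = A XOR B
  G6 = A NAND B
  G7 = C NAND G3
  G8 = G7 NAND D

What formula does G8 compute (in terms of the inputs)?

(C NAND (A XOR B)) NAND D

G3 = A XOR B
G7 = C NAND G3 = C NAND (A XOR B)
G8 = G7 NAND D = (C NAND (A XOR B)) NAND D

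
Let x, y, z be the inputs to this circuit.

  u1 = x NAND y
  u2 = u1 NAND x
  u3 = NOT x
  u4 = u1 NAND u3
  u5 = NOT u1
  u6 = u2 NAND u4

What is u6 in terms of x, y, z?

((x NAND y) NAND x) NAND ((x NAND y) NAND NOT x)

u1 = x NAND y
u2 = u1 NAND x = (x NAND y) NAND x
u3 = NOT x
u4 = u1 NAND u3 = (x NAND y) NAND NOT x
u6 = u2 NAND u4 = ((x NAND y) NAND x) NAND ((x NAND y) NAND NOT x)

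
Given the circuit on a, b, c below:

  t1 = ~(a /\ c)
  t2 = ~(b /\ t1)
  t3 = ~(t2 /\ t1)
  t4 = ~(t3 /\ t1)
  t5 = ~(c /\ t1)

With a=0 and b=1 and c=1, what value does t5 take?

t1 = ~(0 /\ 1) = 1
t5 = ~(1 /\ 1) = 0

0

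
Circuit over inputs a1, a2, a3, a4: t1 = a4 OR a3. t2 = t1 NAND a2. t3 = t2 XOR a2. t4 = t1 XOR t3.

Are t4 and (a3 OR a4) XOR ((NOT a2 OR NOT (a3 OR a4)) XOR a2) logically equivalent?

t1 = a4 OR a3
t2 = t1 NAND a2 = (a4 OR a3) NAND a2
t3 = t2 XOR a2 = ((a4 OR a3) NAND a2) XOR a2
t4 = t1 XOR t3 = (a4 OR a3) XOR (((a4 OR a3) NAND a2) XOR a2)
At a1=0, a2=0, a3=0, a4=1: circuit gives 0, formula gives 0.
At a1=0, a2=0, a3=0, a4=0: circuit gives 1, formula gives 1.
Agrees on all 16 inputs.

Yes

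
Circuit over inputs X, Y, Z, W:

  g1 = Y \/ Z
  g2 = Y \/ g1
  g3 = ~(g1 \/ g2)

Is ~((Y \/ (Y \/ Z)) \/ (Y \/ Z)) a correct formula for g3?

Yes

g1 = Y \/ Z
g2 = Y \/ g1 = Y \/ (Y \/ Z)
g3 = ~(g1 \/ g2) = ~((Y \/ Z) \/ (Y \/ (Y \/ Z)))
At X=0, Y=0, Z=1, W=0: circuit gives 0, formula gives 0.
At X=0, Y=0, Z=0, W=0: circuit gives 1, formula gives 1.
Agrees on all 16 inputs.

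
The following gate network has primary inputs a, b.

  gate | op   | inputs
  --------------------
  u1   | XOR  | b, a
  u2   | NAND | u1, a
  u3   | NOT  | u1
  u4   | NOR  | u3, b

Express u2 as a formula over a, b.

u1 = b XOR a
u2 = u1 NAND a = (b XOR a) NAND a

(b XOR a) NAND a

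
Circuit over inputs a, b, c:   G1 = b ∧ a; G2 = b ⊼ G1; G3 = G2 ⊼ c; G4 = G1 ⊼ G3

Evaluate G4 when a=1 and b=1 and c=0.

0

G1 = 1 ∧ 1 = 1
G2 = 1 ⊼ 1 = 0
G3 = 0 ⊼ 0 = 1
G4 = 1 ⊼ 1 = 0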